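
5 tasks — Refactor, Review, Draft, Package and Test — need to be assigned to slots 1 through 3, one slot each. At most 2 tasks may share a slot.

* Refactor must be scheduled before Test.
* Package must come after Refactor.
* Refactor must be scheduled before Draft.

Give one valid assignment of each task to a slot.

Review=1; Draft=2; Package=2; Test=3; Refactor=1

Checking: Refactor(1) before Test(3); Refactor(1) before Package(2); Refactor(1) before Draft(2); max 2 per slot (cap 2).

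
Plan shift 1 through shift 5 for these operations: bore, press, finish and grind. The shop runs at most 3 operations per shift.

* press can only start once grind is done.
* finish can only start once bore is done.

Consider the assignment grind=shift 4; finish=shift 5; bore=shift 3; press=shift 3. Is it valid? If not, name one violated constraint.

Invalid. press can only start once grind is done.

finish can only start once bore is done — holds.
The shop runs at most 3 operations per shift — holds.
press can only start once grind is done — violated.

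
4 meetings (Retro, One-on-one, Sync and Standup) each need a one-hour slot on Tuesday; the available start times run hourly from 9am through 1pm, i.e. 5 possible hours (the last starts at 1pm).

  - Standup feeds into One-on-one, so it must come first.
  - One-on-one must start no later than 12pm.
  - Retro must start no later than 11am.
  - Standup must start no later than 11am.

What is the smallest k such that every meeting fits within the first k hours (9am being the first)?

2 hours

The precedence chain requires at least 2 distinct hours.
2 works (last occupied hour: 10am): for example Retro in 9am; Sync in 9am; Standup in 9am; One-on-one in 10am.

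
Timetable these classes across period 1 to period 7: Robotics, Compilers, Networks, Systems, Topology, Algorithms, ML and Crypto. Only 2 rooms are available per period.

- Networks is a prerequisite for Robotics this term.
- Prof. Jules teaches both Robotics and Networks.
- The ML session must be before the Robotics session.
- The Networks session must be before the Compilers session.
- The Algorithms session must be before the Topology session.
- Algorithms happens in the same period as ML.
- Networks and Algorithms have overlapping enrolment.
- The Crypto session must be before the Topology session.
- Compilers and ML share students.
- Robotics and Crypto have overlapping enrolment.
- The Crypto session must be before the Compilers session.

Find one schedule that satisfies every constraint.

Robotics=period 3; Systems=period 4; Compilers=period 3; Topology=period 4; Networks=period 1; Algorithms=period 2; ML=period 2; Crypto=period 1

Checking: Algorithms(period 2) before Topology(period 4); Networks(period 1) before Robotics(period 3); Crypto(period 1) before Topology(period 4); ML(period 2) before Robotics(period 3); Networks(period 1) before Compilers(period 3); Crypto(period 1) before Compilers(period 3); Compilers(period 3) != ML(period 2); Robotics(period 3) != Networks(period 1); Robotics(period 3) != Crypto(period 1); Networks(period 1) != Algorithms(period 2); Algorithms = ML = period 2; max 2 per period (cap 2).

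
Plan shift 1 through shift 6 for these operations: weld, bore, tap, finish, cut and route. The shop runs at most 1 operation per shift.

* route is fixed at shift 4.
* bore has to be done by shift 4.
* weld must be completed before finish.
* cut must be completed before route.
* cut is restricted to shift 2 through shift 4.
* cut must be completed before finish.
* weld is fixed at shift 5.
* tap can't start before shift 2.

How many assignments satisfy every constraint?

Enumerating: cut=shift 2, tap=shift 3, finish=shift 6, route=shift 4, bore=shift 1, weld=shift 5 | route in shift 4; finish in shift 6; tap in shift 2; weld in shift 5; cut in shift 3; bore in shift 1.

2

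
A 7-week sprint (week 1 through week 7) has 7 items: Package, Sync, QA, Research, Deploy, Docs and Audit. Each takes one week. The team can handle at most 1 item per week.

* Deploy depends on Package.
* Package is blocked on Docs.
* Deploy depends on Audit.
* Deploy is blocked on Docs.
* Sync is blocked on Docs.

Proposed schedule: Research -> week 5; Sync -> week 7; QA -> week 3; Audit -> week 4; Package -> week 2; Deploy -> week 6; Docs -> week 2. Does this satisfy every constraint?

No. The team can handle at most 1 item per week is not satisfied.

Sync is blocked on Docs — holds.
Deploy depends on Audit — holds.
Deploy depends on Package — holds.
Package is blocked on Docs — violated.
Deploy is blocked on Docs — holds.
The team can handle at most 1 item per week — violated.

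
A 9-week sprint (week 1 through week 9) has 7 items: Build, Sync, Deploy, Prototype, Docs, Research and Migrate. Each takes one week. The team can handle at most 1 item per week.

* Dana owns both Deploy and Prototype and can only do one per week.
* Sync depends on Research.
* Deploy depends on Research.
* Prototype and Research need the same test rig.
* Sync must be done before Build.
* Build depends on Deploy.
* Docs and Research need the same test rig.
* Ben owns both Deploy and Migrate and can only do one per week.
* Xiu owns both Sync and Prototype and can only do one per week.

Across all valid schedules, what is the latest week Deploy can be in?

week 8

Precedence pushes Deploy to at least week 2; downstream work caps Deploy at week 8.
Deploy at week 8 is achievable: Research -> week 1, Prototype -> week 3, Sync -> week 2, Docs -> week 4, Build -> week 9, Deploy -> week 8, Migrate -> week 5.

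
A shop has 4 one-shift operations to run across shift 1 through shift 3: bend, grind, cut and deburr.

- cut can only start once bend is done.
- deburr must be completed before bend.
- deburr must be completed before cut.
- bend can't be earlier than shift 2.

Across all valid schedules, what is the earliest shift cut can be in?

Precedence pushes cut to at least shift 3.
cut at shift 3 is achievable: grind -> shift 1; deburr -> shift 1; cut -> shift 3; bend -> shift 2.

shift 3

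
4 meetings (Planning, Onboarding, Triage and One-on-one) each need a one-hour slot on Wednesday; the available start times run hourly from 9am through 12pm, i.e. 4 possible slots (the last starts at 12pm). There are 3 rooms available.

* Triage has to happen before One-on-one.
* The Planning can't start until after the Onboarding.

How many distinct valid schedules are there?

36

Splitting on Planning: it can be 10am (6), 11am (12), 12pm (18). Listing each branch's schedules as (Onboarding, Triage, One-on-one):
Planning=10am: (9am,9am,10am) (9am,9am,11am) (9am,9am,12pm) (9am,10am,11am) (9am,10am,12pm) (9am,11am,12pm) — 6.
Planning=11am: (9am,9am,10am) (9am,9am,11am) (9am,9am,12pm) (9am,10am,11am) (9am,10am,12pm) (9am,11am,12pm) (10am,9am,10am) (10am,9am,11am) (10am,9am,12pm) (10am,10am,11am) (10am,10am,12pm) (10am,11am,12pm) — 12.
Planning=12pm: (9am,9am,10am) (9am,9am,11am) (9am,9am,12pm) (9am,10am,11am) (9am,10am,12pm) (9am,11am,12pm) (10am,9am,10am) (10am,9am,11am) (10am,9am,12pm) (10am,10am,11am) (10am,10am,12pm) (10am,11am,12pm) (11am,9am,10am) (11am,9am,11am) (11am,9am,12pm) (11am,10am,11am) (11am,10am,12pm) (11am,11am,12pm) — 18.
Summing: 6 + 12 + 18 = 36.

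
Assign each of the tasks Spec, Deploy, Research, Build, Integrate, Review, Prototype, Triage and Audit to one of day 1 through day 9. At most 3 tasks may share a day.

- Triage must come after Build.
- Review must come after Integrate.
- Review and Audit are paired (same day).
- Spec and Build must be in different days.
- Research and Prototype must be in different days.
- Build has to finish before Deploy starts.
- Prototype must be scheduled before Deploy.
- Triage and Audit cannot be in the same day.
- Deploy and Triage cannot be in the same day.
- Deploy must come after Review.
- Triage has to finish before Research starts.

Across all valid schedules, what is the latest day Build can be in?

Downstream work caps Build at day 7.
Build at day 7 is achievable: Review=day 2, Research=day 9, Audit=day 2, Integrate=day 1, Deploy=day 9, Spec=day 1, Triage=day 8, Build=day 7, Prototype=day 1.

day 7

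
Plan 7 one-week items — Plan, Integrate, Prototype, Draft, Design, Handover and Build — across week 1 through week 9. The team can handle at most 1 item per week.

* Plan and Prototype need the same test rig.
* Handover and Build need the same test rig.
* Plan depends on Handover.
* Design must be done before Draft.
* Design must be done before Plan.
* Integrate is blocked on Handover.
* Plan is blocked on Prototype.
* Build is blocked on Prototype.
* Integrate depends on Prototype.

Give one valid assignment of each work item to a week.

Integrate -> week 5; Plan -> week 4; Build -> week 7; Design -> week 2; Prototype -> week 1; Handover -> week 3; Draft -> week 6

Checking: Prototype(week 1) before Plan(week 4); Design(week 2) before Plan(week 4); Handover(week 3) before Integrate(week 5); Handover(week 3) before Plan(week 4); Prototype(week 1) before Integrate(week 5); Design(week 2) before Draft(week 6); Prototype(week 1) before Build(week 7); Plan(week 4) != Prototype(week 1); Handover(week 3) != Build(week 7); max 1 per week (cap 1).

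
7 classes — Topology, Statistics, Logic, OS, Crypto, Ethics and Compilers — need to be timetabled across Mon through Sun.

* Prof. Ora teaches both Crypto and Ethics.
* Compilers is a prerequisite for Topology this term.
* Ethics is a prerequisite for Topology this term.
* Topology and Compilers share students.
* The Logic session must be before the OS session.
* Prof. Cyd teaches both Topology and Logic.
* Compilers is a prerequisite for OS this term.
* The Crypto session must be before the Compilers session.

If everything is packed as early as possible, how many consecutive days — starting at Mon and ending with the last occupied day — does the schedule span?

3 days

The precedence chain requires at least 3 distinct days.
3 works (last occupied day: Wed): for example Logic -> Mon, Crypto -> Mon, Statistics -> Mon, Topology -> Wed, Ethics -> Tue, OS -> Wed, Compilers -> Tue.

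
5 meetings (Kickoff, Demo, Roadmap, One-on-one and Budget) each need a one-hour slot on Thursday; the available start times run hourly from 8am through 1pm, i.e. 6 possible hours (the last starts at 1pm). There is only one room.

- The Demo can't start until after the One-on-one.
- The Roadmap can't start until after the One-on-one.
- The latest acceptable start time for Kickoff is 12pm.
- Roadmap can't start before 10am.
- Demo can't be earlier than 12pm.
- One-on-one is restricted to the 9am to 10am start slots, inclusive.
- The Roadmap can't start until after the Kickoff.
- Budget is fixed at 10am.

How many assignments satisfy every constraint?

6

Splitting on Kickoff: it can be 8am (4), 11am (2). Listing each branch's schedules as (Demo, Roadmap, One-on-one, Budget):
Kickoff=8am: (12pm,11am,9am,10am) (12pm,1pm,9am,10am) (1pm,11am,9am,10am) (1pm,12pm,9am,10am) — 4.
Kickoff=11am: (12pm,1pm,9am,10am) (1pm,12pm,9am,10am) — 2.
Summing: 4 + 2 = 6.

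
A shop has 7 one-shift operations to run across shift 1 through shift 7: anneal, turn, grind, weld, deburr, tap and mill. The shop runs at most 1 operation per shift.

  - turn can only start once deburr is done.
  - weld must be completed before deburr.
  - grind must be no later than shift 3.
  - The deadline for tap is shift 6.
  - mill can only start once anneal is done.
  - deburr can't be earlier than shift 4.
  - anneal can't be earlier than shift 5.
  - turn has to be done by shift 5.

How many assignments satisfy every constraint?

Splitting on grind: it can be shift 1 (2), shift 2 (2), shift 3 (2). Listing each branch's schedules as (anneal, turn, weld, deburr, tap, mill) by shift number:
grind=shift 1: (6,5,2,4,3,7) (6,5,3,4,2,7) — 2.
grind=shift 2: (6,5,1,4,3,7) (6,5,3,4,1,7) — 2.
grind=shift 3: (6,5,1,4,2,7) (6,5,2,4,1,7) — 2.
Summing: 2 + 2 + 2 = 6.

6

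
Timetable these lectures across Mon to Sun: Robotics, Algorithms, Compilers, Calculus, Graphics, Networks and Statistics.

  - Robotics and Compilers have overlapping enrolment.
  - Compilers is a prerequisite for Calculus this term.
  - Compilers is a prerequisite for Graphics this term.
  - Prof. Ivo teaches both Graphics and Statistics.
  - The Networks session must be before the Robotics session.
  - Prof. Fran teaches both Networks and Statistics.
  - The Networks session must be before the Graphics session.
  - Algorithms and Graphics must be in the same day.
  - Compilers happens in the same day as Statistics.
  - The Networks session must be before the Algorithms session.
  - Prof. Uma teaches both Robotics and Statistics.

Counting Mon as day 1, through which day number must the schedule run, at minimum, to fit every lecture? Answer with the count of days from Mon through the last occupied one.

The precedence chain requires at least 2 distinct days.
Could 2 days be enough, i.e. nothing placed later than Tue? No: Graphics must come after Networks (at Mon or later) → {Tue}; Networks must come before Graphics (at Tue or earlier) → {Mon}; Compilers must come before Graphics (at Tue or earlier) → {Mon}; Statistics must be in the same day as Compilers (in {Mon}) → {Mon}; Statistics can't share with Networks (Mon) → nothing is left.
So 2 days is not enough.
3 works (last occupied day: Wed): for example Statistics=Tue, Graphics=Wed, Robotics=Wed, Algorithms=Wed, Calculus=Wed, Compilers=Tue, Networks=Mon.

3 days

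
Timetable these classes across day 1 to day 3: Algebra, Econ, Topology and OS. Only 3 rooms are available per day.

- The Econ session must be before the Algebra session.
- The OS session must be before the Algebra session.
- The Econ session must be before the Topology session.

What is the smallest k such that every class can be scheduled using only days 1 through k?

2 days

The precedence chain requires at least 2 distinct days.
With at most 3 per day and 4 classes, at least 2 days are needed.
2 works (last occupied day: day 2): for example OS -> day 1, Econ -> day 1, Algebra -> day 2, Topology -> day 2.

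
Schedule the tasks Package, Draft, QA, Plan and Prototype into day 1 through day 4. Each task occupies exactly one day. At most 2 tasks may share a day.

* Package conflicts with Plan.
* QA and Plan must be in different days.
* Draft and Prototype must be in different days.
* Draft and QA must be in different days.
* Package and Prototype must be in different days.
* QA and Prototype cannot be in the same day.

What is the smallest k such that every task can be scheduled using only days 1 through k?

With at most 2 per day and 5 tasks, at least 3 days are needed.
3 works (last occupied day: day 3): for example Package=day 1, Plan=day 3, QA=day 2, Prototype=day 3, Draft=day 1.

3 days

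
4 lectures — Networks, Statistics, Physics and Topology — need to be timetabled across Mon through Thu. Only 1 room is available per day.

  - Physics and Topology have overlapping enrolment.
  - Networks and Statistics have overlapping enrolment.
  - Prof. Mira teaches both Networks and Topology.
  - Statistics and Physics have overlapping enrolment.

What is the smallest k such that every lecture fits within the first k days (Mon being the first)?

4

With at most 1 per day and 4 lectures, at least 4 days are needed.
4 works (last occupied day: Thu): for example Topology=Thu; Statistics=Tue; Physics=Wed; Networks=Mon.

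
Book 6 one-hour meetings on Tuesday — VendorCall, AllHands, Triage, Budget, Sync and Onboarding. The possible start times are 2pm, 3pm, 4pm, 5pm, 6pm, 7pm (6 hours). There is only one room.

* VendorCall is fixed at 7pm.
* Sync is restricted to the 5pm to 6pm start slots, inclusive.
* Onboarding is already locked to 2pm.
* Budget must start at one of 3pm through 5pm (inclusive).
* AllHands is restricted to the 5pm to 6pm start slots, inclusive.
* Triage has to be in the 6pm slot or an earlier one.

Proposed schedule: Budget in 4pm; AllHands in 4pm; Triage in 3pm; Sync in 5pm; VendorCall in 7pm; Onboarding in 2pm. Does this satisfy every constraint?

Invalid. AllHands is restricted to the 5pm to 6pm start slots, inclusive.

Sync is restricted to the 5pm to 6pm start slots, inclusive — holds.
Onboarding is already locked to 2pm — holds.
Triage has to be in the 6pm slot or an earlier one — holds.
AllHands is restricted to the 5pm to 6pm start slots, inclusive — violated.
There is only one room — violated.
Budget must start at one of 3pm through 5pm (inclusive) — holds.
VendorCall is fixed at 7pm — holds.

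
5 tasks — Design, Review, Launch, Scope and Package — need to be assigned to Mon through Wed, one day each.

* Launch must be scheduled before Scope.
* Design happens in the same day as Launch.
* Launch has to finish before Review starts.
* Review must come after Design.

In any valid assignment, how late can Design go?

Downstream work caps Design at Tue.
Design at Tue is achievable: Package in Mon, Launch in Tue, Design in Tue, Review in Wed, Scope in Wed.

Tue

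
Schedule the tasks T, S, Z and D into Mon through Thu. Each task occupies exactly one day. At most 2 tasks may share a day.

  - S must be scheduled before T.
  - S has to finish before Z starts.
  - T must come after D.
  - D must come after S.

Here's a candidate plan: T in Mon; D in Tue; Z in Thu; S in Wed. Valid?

S must be scheduled before T — violated.
S has to finish before Z starts — holds.
T must come after D — violated.
D must come after S — violated.
At most 2 tasks may share a day — holds.

Invalid. S must be scheduled before T.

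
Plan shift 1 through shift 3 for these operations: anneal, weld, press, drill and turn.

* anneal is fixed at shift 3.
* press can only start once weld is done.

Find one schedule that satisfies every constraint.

weld -> shift 1, drill -> shift 1, turn -> shift 1, press -> shift 2, anneal -> shift 3

Checking: weld(shift 1) before press(shift 2); anneal=shift 3 in [shift 3,shift 3].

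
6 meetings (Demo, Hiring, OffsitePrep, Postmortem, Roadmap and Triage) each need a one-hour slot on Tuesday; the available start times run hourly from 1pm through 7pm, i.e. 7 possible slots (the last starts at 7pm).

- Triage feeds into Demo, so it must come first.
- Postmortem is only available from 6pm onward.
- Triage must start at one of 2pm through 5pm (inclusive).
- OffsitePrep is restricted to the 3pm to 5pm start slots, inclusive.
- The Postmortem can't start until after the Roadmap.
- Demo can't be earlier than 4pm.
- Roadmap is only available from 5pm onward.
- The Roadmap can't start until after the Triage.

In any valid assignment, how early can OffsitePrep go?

OffsitePrep is available from 3pm; OffsitePrep's own window allows nothing later than 5pm.
OffsitePrep at 3pm is achievable: Hiring -> 1pm, OffsitePrep -> 3pm, Roadmap -> 5pm, Demo -> 4pm, Postmortem -> 6pm, Triage -> 2pm.

3pm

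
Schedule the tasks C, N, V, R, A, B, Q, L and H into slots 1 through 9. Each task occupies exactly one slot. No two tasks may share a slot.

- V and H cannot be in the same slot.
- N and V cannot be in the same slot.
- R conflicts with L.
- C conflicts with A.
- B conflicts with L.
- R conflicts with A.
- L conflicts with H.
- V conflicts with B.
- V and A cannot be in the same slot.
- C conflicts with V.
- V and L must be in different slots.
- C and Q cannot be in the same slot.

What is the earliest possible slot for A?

A at 1 is achievable: B=6; C=2; A=1; R=5; H=9; N=3; L=8; Q=7; V=4.

1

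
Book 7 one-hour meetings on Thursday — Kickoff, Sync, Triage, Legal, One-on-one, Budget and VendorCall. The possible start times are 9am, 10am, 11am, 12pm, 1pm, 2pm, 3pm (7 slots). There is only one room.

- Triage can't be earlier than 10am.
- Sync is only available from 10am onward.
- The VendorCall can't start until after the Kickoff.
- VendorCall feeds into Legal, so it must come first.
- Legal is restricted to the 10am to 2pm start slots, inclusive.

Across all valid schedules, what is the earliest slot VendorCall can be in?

Precedence pushes VendorCall to at least 10am; downstream work caps VendorCall at 1pm.
VendorCall at 10am is achievable: Triage=1pm, Legal=11am, Budget=3pm, Kickoff=9am, One-on-one=2pm, VendorCall=10am, Sync=12pm.

10am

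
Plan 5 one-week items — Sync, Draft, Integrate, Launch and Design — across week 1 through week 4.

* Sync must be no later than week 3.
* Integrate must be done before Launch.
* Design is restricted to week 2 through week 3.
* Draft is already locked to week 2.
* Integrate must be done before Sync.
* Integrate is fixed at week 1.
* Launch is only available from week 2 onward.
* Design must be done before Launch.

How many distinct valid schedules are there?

Splitting on Sync: it can be week 2 (3), week 3 (3). Listing each branch's schedules as (Draft, Integrate, Launch, Design) by week number:
Sync=week 2: (2,1,3,2) (2,1,4,2) (2,1,4,3) — 3.
Sync=week 3: (2,1,3,2) (2,1,4,2) (2,1,4,3) — 3.
Summing: 3 + 3 = 6.

6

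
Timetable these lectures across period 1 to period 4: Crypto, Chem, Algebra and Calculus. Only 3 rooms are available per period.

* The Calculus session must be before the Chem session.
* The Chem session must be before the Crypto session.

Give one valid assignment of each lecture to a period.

Crypto in period 3, Chem in period 2, Calculus in period 1, Algebra in period 1

Checking: Calculus(period 1) before Chem(period 2); Chem(period 2) before Crypto(period 3); max 2 per period (cap 3).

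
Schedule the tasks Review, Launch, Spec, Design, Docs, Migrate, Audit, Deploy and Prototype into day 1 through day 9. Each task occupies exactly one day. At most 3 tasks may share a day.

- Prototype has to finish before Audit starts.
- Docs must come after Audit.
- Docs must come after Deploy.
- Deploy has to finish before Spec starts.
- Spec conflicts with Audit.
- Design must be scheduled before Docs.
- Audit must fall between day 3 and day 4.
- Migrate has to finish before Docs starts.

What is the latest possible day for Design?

Downstream work caps Design at day 8.
Design at day 8 is achievable: Migrate in day 1; Launch in day 2; Prototype in day 1; Audit in day 3; Design in day 8; Spec in day 2; Review in day 2; Deploy in day 1; Docs in day 9.

day 8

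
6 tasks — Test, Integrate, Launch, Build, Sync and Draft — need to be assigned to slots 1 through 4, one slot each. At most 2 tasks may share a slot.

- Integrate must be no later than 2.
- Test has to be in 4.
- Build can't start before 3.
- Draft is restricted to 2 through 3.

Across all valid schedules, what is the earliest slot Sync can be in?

Sync at 1 is achievable: Test in 4, Draft in 2, Launch in 2, Sync in 1, Integrate in 1, Build in 3.

1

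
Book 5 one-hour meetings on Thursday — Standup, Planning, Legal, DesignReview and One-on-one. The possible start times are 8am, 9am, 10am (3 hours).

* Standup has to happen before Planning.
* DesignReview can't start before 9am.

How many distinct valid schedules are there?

54

Splitting on Standup: it can be 8am (36), 9am (18). Listing each branch's schedules as (Planning, Legal, DesignReview, One-on-one):
Standup=8am: (9am,8am,9am,8am) (9am,8am,9am,9am) (9am,8am,9am,10am) (9am,8am,10am,8am) (9am,8am,10am,9am) (9am,8am,10am,10am) (9am,9am,9am,8am) (9am,9am,9am,9am) (9am,9am,9am,10am) (9am,9am,10am,8am) (9am,9am,10am,9am) (9am,9am,10am,10am) (9am,10am,9am,8am) (9am,10am,9am,9am) (9am,10am,9am,10am) (9am,10am,10am,8am) (9am,10am,10am,9am) (9am,10am,10am,10am) (10am,8am,9am,8am) (10am,8am,9am,9am) (10am,8am,9am,10am) (10am,8am,10am,8am) (10am,8am,10am,9am) (10am,8am,10am,10am) (10am,9am,9am,8am) (10am,9am,9am,9am) (10am,9am,9am,10am) (10am,9am,10am,8am) (10am,9am,10am,9am) (10am,9am,10am,10am) (10am,10am,9am,8am) (10am,10am,9am,9am) (10am,10am,9am,10am) (10am,10am,10am,8am) (10am,10am,10am,9am) (10am,10am,10am,10am) — 36.
Standup=9am: (10am,8am,9am,8am) (10am,8am,9am,9am) (10am,8am,9am,10am) (10am,8am,10am,8am) (10am,8am,10am,9am) (10am,8am,10am,10am) (10am,9am,9am,8am) (10am,9am,9am,9am) (10am,9am,9am,10am) (10am,9am,10am,8am) (10am,9am,10am,9am) (10am,9am,10am,10am) (10am,10am,9am,8am) (10am,10am,9am,9am) (10am,10am,9am,10am) (10am,10am,10am,8am) (10am,10am,10am,9am) (10am,10am,10am,10am) — 18.
Summing: 36 + 18 = 54.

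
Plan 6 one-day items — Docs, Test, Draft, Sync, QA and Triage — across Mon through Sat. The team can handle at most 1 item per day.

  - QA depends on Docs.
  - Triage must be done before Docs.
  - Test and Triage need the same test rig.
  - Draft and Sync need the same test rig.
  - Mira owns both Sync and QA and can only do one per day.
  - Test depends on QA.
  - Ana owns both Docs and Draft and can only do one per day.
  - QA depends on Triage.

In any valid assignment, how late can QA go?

Fri

Precedence pushes QA to at least Wed; downstream work caps QA at Fri.
QA at Fri is achievable: QA=Fri, Test=Sat, Draft=Wed, Sync=Thu, Docs=Tue, Triage=Mon.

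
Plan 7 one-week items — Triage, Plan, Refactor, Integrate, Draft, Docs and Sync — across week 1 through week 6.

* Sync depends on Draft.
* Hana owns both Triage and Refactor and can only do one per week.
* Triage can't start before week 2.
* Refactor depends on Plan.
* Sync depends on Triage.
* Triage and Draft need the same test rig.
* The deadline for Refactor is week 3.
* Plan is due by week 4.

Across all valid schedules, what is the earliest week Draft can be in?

week 1

Downstream work caps Draft at week 5.
Draft at week 1 is achievable: Sync -> week 4, Integrate -> week 1, Triage -> week 3, Refactor -> week 2, Plan -> week 1, Docs -> week 1, Draft -> week 1.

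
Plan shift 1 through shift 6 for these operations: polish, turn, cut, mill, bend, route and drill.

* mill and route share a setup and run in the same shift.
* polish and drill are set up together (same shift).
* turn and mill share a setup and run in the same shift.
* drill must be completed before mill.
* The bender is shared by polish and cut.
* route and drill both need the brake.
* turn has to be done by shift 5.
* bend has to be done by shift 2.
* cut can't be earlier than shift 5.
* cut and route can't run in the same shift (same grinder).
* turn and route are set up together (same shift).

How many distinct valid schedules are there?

Splitting on polish: it can be shift 1 (14), shift 2 (10), shift 3 (6), shift 4 (2). Listing each branch's schedules as (turn, cut, mill, bend, route, drill) by shift number:
polish=shift 1: (2,5,2,1,2,1) (2,5,2,2,2,1) (2,6,2,1,2,1) (2,6,2,2,2,1) (3,5,3,1,3,1) (3,5,3,2,3,1) (3,6,3,1,3,1) (3,6,3,2,3,1) (4,5,4,1,4,1) (4,5,4,2,4,1) (4,6,4,1,4,1) (4,6,4,2,4,1) (5,6,5,1,5,1) (5,6,5,2,5,1) — 14.
polish=shift 2: (3,5,3,1,3,2) (3,5,3,2,3,2) (3,6,3,1,3,2) (3,6,3,2,3,2) (4,5,4,1,4,2) (4,5,4,2,4,2) (4,6,4,1,4,2) (4,6,4,2,4,2) (5,6,5,1,5,2) (5,6,5,2,5,2) — 10.
polish=shift 3: (4,5,4,1,4,3) (4,5,4,2,4,3) (4,6,4,1,4,3) (4,6,4,2,4,3) (5,6,5,1,5,3) (5,6,5,2,5,3) — 6.
polish=shift 4: (5,6,5,1,5,4) (5,6,5,2,5,4) — 2.
Summing: 14 + 10 + 6 + 2 = 32.

32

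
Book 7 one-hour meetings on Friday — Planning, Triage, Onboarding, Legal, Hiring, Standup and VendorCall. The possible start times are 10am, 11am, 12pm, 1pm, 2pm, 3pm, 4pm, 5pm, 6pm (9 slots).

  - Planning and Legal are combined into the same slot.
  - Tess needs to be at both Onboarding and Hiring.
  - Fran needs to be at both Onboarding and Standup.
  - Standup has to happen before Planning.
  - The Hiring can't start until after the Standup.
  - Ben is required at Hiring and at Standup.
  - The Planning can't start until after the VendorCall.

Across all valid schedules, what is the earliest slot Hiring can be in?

11am

Precedence pushes Hiring to at least 11am.
Hiring at 11am is achievable: Planning in 11am; Triage in 10am; Hiring in 11am; VendorCall in 10am; Legal in 11am; Onboarding in 12pm; Standup in 10am.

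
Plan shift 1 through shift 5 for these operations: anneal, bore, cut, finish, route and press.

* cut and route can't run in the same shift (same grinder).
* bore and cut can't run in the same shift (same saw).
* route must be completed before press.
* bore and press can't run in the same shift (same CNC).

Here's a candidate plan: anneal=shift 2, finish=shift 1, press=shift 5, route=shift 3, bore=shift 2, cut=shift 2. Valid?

route must be completed before press — holds.
bore and cut can't run in the same shift (same saw) — violated.
cut and route can't run in the same shift (same grinder) — holds.
bore and press can't run in the same shift (same CNC) — holds.

No — it violates: bore and cut can't run in the same shift (same saw)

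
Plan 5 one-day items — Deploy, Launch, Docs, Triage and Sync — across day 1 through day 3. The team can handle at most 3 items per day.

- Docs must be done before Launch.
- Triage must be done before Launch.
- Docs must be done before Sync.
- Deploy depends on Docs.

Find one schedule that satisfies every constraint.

Sync=day 2; Triage=day 1; Docs=day 1; Deploy=day 2; Launch=day 2

Checking: Docs(day 1) before Sync(day 2); Triage(day 1) before Launch(day 2); Docs(day 1) before Launch(day 2); Docs(day 1) before Deploy(day 2); max 3 per day (cap 3).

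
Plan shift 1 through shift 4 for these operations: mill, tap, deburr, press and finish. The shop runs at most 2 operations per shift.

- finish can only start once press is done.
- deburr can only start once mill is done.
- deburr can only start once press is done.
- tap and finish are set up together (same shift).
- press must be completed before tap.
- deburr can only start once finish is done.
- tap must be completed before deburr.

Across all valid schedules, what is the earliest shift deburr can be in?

Precedence pushes deburr to at least shift 3.
deburr at shift 3 is achievable: press=shift 1, deburr=shift 3, finish=shift 2, mill=shift 1, tap=shift 2.

shift 3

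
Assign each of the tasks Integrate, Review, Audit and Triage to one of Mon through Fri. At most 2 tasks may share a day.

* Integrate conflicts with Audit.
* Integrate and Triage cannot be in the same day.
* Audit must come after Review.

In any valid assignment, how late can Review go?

Downstream work caps Review at Thu.
Review at Thu is achievable: Review in Thu, Audit in Fri, Integrate in Mon, Triage in Tue.

Thu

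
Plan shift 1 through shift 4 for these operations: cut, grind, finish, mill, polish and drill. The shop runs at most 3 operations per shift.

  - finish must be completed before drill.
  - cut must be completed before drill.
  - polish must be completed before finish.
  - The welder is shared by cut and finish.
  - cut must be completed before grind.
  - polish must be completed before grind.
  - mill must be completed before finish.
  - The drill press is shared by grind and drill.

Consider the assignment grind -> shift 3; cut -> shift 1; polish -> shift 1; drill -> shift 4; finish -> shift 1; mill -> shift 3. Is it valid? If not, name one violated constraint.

The welder is shared by cut and finish — violated.
polish must be completed before grind — holds.
finish must be completed before drill — holds.
polish must be completed before finish — violated.
mill must be completed before finish — violated.
cut must be completed before grind — holds.
cut must be completed before drill — holds.
The drill press is shared by grind and drill — holds.
The shop runs at most 3 operations per shift — holds.

No — it violates: mill must be completed before finish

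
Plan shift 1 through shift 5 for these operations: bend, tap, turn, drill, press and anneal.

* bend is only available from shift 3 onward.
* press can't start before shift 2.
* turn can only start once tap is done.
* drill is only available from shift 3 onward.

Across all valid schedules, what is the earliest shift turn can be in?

Precedence pushes turn to at least shift 2.
turn at shift 2 is achievable: drill in shift 3, turn in shift 2, tap in shift 1, anneal in shift 1, press in shift 2, bend in shift 3.

shift 2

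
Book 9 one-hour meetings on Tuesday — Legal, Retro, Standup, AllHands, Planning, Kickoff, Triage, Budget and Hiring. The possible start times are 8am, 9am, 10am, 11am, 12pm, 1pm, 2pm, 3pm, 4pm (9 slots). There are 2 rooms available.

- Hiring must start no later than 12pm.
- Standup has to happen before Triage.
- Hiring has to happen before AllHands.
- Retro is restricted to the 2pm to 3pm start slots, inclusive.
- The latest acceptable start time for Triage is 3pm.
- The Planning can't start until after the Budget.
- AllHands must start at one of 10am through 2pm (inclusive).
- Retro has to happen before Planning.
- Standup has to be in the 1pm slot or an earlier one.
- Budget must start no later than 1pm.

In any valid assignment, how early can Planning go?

Precedence pushes Planning to at least 3pm.
Planning at 3pm is achievable: Standup in 8am, Retro in 2pm, Kickoff in 11am, Budget in 9am, AllHands in 10am, Triage in 9am, Planning in 3pm, Legal in 10am, Hiring in 8am.

3pm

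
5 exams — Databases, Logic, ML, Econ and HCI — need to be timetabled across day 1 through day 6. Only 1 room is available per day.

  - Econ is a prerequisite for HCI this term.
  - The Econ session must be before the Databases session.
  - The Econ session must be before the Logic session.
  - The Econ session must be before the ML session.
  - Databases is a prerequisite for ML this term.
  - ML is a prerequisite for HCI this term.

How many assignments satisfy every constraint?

Splitting on Databases: it can be day 2 (12), day 3 (9), day 4 (3). Listing each branch's schedules as (Logic, ML, Econ, HCI) by day number:
Databases=day 2: (3,4,1,5) (3,4,1,6) (3,5,1,6) (4,3,1,5) (4,3,1,6) (4,5,1,6) (5,3,1,4) (5,3,1,6) (5,4,1,6) (6,3,1,4) (6,3,1,5) (6,4,1,5) — 12.
Databases=day 3: (2,4,1,5) (2,4,1,6) (2,5,1,6) (4,5,1,6) (4,5,2,6) (5,4,1,6) (5,4,2,6) (6,4,1,5) (6,4,2,5) — 9.
Databases=day 4: (2,5,1,6) (3,5,1,6) (3,5,2,6) — 3.
Summing: 12 + 9 + 3 = 24.

24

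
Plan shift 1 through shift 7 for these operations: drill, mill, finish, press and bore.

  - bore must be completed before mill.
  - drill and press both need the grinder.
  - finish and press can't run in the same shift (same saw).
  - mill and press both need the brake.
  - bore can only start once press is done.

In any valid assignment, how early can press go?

Downstream work caps press at shift 5.
press at shift 1 is achievable: finish in shift 2; bore in shift 2; drill in shift 2; press in shift 1; mill in shift 3.

shift 1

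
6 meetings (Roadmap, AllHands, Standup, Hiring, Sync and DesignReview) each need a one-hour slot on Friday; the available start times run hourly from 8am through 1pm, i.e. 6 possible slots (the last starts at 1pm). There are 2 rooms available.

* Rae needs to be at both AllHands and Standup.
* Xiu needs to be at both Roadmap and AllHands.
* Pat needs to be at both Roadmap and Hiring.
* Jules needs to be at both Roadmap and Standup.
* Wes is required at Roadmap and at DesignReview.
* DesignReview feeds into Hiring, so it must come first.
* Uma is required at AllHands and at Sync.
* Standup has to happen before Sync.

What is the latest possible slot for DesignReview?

12pm

Downstream work caps DesignReview at 12pm.
DesignReview at 12pm is achievable: Sync=9am; Roadmap=9am; AllHands=10am; DesignReview=12pm; Hiring=1pm; Standup=8am.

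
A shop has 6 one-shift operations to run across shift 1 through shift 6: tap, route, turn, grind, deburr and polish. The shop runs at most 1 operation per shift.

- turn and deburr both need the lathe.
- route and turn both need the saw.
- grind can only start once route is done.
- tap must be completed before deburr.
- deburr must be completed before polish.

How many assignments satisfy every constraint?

60

Splitting on tap: it can be shift 1 (30), shift 2 (18), shift 3 (9), shift 4 (3). Listing each branch's schedules as (route, turn, grind, deburr, polish) by shift number:
tap=shift 1: (2,3,4,5,6) (2,3,5,4,6) (2,3,6,4,5) (2,4,3,5,6) (2,4,5,3,6) (2,4,6,3,5) (2,5,3,4,6) (2,5,4,3,6) (2,5,6,3,4) (2,6,3,4,5) (2,6,4,3,5) (2,6,5,3,4) (3,2,4,5,6) (3,2,5,4,6) (3,2,6,4,5) (3,4,5,2,6) (3,4,6,2,5) (3,5,4,2,6) (3,5,6,2,4) (3,6,4,2,5) (3,6,5,2,4) (4,2,5,3,6) (4,2,6,3,5) (4,3,5,2,6) (4,3,6,2,5) (4,5,6,2,3) (4,6,5,2,3) (5,2,6,3,4) (5,3,6,2,4) (5,4,6,2,3) — 30.
tap=shift 2: (1,3,4,5,6) (1,3,5,4,6) (1,3,6,4,5) (1,4,3,5,6) (1,4,5,3,6) (1,4,6,3,5) (1,5,3,4,6) (1,5,4,3,6) (1,5,6,3,4) (1,6,3,4,5) (1,6,4,3,5) (1,6,5,3,4) (3,1,4,5,6) (3,1,5,4,6) (3,1,6,4,5) (4,1,5,3,6) (4,1,6,3,5) (5,1,6,3,4) — 18.
tap=shift 3: (1,2,4,5,6) (1,2,5,4,6) (1,2,6,4,5) (1,4,2,5,6) (1,5,2,4,6) (1,6,2,4,5) (2,1,4,5,6) (2,1,5,4,6) (2,1,6,4,5) — 9.
tap=shift 4: (1,2,3,5,6) (1,3,2,5,6) (2,1,3,5,6) — 3.
Summing: 30 + 18 + 9 + 3 = 60.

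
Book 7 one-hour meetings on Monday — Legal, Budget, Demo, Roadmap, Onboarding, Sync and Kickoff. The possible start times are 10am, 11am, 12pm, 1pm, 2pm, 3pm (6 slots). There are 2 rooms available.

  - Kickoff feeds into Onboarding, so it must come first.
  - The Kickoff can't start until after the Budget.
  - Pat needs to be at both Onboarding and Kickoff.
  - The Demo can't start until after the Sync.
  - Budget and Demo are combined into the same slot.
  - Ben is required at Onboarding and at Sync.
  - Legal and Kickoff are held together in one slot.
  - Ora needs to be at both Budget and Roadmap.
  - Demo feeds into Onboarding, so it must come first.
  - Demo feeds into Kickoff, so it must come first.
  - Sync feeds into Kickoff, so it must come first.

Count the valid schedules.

Splitting on Legal: it can be 12pm (12), 1pm (24), 2pm (24). Listing each branch's schedules as (Budget, Demo, Roadmap, Onboarding, Sync, Kickoff):
Legal=12pm: (11am,11am,10am,1pm,10am,12pm) (11am,11am,10am,2pm,10am,12pm) (11am,11am,10am,3pm,10am,12pm) (11am,11am,1pm,1pm,10am,12pm) (11am,11am,1pm,2pm,10am,12pm) (11am,11am,1pm,3pm,10am,12pm) (11am,11am,2pm,1pm,10am,12pm) (11am,11am,2pm,2pm,10am,12pm) (11am,11am,2pm,3pm,10am,12pm) (11am,11am,3pm,1pm,10am,12pm) (11am,11am,3pm,2pm,10am,12pm) (11am,11am,3pm,3pm,10am,12pm) — 12.
Legal=1pm: (11am,11am,10am,2pm,10am,1pm) (11am,11am,10am,3pm,10am,1pm) (11am,11am,12pm,2pm,10am,1pm) (11am,11am,12pm,3pm,10am,1pm) (11am,11am,2pm,2pm,10am,1pm) (11am,11am,2pm,3pm,10am,1pm) (11am,11am,3pm,2pm,10am,1pm) (11am,11am,3pm,3pm,10am,1pm) (12pm,12pm,10am,2pm,10am,1pm) (12pm,12pm,10am,2pm,11am,1pm) (12pm,12pm,10am,3pm,10am,1pm) (12pm,12pm,10am,3pm,11am,1pm) (12pm,12pm,11am,2pm,10am,1pm) (12pm,12pm,11am,2pm,11am,1pm) (12pm,12pm,11am,3pm,10am,1pm) (12pm,12pm,11am,3pm,11am,1pm) (12pm,12pm,2pm,2pm,10am,1pm) (12pm,12pm,2pm,2pm,11am,1pm) (12pm,12pm,2pm,3pm,10am,1pm) (12pm,12pm,2pm,3pm,11am,1pm) (12pm,12pm,3pm,2pm,10am,1pm) (12pm,12pm,3pm,2pm,11am,1pm) (12pm,12pm,3pm,3pm,10am,1pm) (12pm,12pm,3pm,3pm,11am,1pm) — 24.
Legal=2pm: (11am,11am,10am,3pm,10am,2pm) (11am,11am,12pm,3pm,10am,2pm) (11am,11am,1pm,3pm,10am,2pm) (11am,11am,3pm,3pm,10am,2pm) (12pm,12pm,10am,3pm,10am,2pm) (12pm,12pm,10am,3pm,11am,2pm) (12pm,12pm,11am,3pm,10am,2pm) (12pm,12pm,11am,3pm,11am,2pm) (12pm,12pm,1pm,3pm,10am,2pm) (12pm,12pm,1pm,3pm,11am,2pm) (12pm,12pm,3pm,3pm,10am,2pm) (12pm,12pm,3pm,3pm,11am,2pm) (1pm,1pm,10am,3pm,10am,2pm) (1pm,1pm,10am,3pm,11am,2pm) (1pm,1pm,10am,3pm,12pm,2pm) (1pm,1pm,11am,3pm,10am,2pm) (1pm,1pm,11am,3pm,11am,2pm) (1pm,1pm,11am,3pm,12pm,2pm) (1pm,1pm,12pm,3pm,10am,2pm) (1pm,1pm,12pm,3pm,11am,2pm) (1pm,1pm,12pm,3pm,12pm,2pm) (1pm,1pm,3pm,3pm,10am,2pm) (1pm,1pm,3pm,3pm,11am,2pm) (1pm,1pm,3pm,3pm,12pm,2pm) — 24.
Summing: 12 + 24 + 24 = 60.

60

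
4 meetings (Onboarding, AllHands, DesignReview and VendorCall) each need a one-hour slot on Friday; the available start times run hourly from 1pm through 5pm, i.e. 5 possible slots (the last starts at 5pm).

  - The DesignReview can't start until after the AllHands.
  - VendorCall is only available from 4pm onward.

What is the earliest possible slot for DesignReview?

Precedence pushes DesignReview to at least 2pm.
DesignReview at 2pm is achievable: VendorCall in 4pm, Onboarding in 1pm, AllHands in 1pm, DesignReview in 2pm.

2pm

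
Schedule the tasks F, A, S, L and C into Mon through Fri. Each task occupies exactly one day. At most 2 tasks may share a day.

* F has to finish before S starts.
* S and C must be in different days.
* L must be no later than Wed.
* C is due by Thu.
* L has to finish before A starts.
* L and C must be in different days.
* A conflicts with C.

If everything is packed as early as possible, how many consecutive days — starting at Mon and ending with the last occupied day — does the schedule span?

3

The precedence chain requires at least 2 distinct days.
With at most 2 per day and 5 tasks, at least 3 days are needed.
3 works (last occupied day: Wed): for example S in Tue, C in Wed, A in Tue, F in Mon, L in Mon.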